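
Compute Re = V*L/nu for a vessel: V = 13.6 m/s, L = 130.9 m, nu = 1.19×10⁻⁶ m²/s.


Formula: Re = V * L / nu
Step 1 — V * L = 13.6 * 130.9 = 1780.24 m^2/s
Step 2 — Re = 1780.24 / 1.19e-6 = 1.50e+09

1.50e+09


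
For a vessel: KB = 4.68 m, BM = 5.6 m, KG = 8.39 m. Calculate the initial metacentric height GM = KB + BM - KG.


Formula: GM = KB + BM - KG
Step 1 — KM = KB + BM = 4.68 + 5.6 = 10.28 m
Step 2 — GM = KM - KG = 10.28 - 8.39 = 1.89 m

1.89 m


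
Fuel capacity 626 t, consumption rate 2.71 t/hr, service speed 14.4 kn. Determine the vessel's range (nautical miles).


Formula: endurance = fuel / rate; range = endurance * speed
Step 1 — endurance = 626 / 2.71 = 230.9963 hours
Step 2 — range = 230.9963 * 14.4 ≈ 3326.3 nautical miles (5 s.f.)

3326.3 NM


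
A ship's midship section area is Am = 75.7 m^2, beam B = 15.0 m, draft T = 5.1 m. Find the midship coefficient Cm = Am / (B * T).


Formula: Cm = Am / (B * T)
Step 1 — B * T = 15.0 * 5.1 = 76.5 m^2
Step 2 — Cm = 75.7 / 76.5 ≈ 0.98954 (5 s.f.)

0.98954


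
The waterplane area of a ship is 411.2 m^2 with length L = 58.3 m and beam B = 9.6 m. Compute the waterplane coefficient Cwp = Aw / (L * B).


Formula: Cwp = Aw / (L * B)
Step 1 — L * B = 58.3 * 9.6 = 559.68 m^2
Step 2 — Cwp = 411.2 / 559.68 ≈ 0.73471 (5 s.f.)

0.73471


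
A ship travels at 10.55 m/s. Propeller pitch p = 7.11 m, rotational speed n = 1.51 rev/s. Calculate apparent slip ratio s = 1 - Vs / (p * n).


Formula: s = 1 - Vs / (p * n)
Step 1 — p * n = 7.11 * 1.51 = 10.7361
Step 2 — Vs / (p*n) = 10.55 / 10.7361 = 0.982666 (6 d.p.)
Step 3 — s = 1 - 0.982666 = 0.017334

0.017334


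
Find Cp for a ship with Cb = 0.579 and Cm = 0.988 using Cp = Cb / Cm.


Formula: Cp = Cb / Cm
Substituting: Cp = 0.579 / 0.988
Result: Cp ≈ 0.58603 (5 s.f.)

0.58603


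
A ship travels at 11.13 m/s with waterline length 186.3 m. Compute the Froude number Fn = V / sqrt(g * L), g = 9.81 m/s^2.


Formula: Fn = V / sqrt(g * L)
Step 1 — g * L = 9.81 * 186.3 = 1827.603
Step 2 — sqrt(g * L) = sqrt(1827.603) = 42.750474
Step 3 — Fn = 11.13 / 42.750474 ≈ 0.26035 (5 s.f.)

0.26035


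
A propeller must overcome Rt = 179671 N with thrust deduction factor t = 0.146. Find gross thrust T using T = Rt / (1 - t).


Formula: T = Rt / (1 - t)
Step 1 — (1 - t) = 1 - 0.146 = 0.854
Step 2 — T = 179671 / 0.854 ≈ 210390 N (5 s.f.)

210390 N


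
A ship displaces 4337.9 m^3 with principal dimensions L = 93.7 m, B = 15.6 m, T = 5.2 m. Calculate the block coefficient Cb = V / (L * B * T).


Formula: Cb = V / (L * B * T)
Step 1 — L * B * T = 93.7 * 15.6 * 5.2 = 7600.944 m^3
Step 2 — Cb = 4337.9 / 7600.944 ≈ 0.57071 (5 s.f.)

0.57071


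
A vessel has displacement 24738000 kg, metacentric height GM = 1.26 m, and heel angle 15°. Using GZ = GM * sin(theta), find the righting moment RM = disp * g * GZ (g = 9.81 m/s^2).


Formula: GZ = GM * sin(theta); RM = disp * g * GZ
Step 1 — GZ = 1.26 * sin(15°) = 1.26 * 0.258819 = 0.326112 m
Step 2 — RM = 24738000 * 9.81 * 0.326112 ≈ 79141000 N·m (5 s.f.)

79141000 N·m


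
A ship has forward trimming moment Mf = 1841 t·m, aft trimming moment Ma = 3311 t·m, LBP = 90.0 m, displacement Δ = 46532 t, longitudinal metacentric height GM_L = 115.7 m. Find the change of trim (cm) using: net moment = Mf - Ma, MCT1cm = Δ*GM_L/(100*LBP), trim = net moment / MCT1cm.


Formula: net trimming moment = Mf - Ma; MCT1cm = Δ*GM_L/(100*LBP); trim = net moment / MCT1cm
Step 1 — net trimming moment = 1841 - 3311 = -1470 t·m
Step 2 — MCT1cm = 46532 * 115.7 / (100 * 90.0) = 598.1947 t·m/cm
Step 3 — trim = -1470 / 598.1947 ≈ -2.4574 cm (5 s.f.)

-2.4574 cm


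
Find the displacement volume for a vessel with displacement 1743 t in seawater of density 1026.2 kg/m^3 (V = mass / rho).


Formula: V = mass / rho
Step 1 — convert tonnes to kg: 1743 t * 1000 = 1743000 kg
Step 2 — V = 1743000 / 1026.2 ≈ 1698.5 m^3 (5 s.f.)

1698.5 m^3


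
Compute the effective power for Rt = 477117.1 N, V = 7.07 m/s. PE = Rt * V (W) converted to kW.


Formula: PE = Rt * V / 1000 (kW)
Step 1 — PE (W) = 477117.1 * 7.07 = 3373217.897 W
Step 2 — PE (kW) = 3373217.897 / 1000 ≈ 3373.2 kW (5 s.f.)

3373.2 kW


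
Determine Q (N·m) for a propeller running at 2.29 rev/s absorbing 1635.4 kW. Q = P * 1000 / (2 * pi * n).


Formula: Q = P_W / (2 * pi * n)
Step 1 — P_W = 1635.4 kW * 1000 = 1635400.0 W
Step 2 — 2 * pi * n = 2 * pi * 2.29 = 14.388494
Step 3 — Q = 1635400.0 / 14.388494 ≈ 113660 N·m (5 s.f.)

113660 N·m


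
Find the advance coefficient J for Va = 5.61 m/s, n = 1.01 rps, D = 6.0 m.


Formula: J = Va / (n * D)
Step 1 — n * D = 1.01 * 6.0 = 6.06
Step 2 — J = 5.61 / 6.06 ≈ 0.92574 (5 s.f.)

0.92574


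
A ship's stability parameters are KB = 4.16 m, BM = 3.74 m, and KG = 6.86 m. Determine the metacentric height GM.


Formula: GM = KB + BM - KG
Step 1 — KM = KB + BM = 4.16 + 3.74 = 7.9 m
Step 2 — GM = KM - KG = 7.9 - 6.86 = 1.04 m

1.04 m


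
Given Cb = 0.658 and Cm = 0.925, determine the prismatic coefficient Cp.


Formula: Cp = Cb / Cm
Substituting: Cp = 0.658 / 0.925
Result: Cp ≈ 0.71135 (5 s.f.)

0.71135


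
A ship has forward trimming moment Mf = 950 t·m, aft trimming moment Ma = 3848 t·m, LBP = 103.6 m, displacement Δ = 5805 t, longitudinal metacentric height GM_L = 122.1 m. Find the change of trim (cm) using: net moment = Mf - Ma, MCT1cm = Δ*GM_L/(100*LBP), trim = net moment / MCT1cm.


Formula: net trimming moment = Mf - Ma; MCT1cm = Δ*GM_L/(100*LBP); trim = net moment / MCT1cm
Step 1 — net trimming moment = 950 - 3848 = -2898 t·m
Step 2 — MCT1cm = 5805 * 122.1 / (100 * 103.6) = 68.4161 t·m/cm
Step 3 — trim = -2898 / 68.4161 ≈ -42.358 cm (5 s.f.)

-42.358 cm


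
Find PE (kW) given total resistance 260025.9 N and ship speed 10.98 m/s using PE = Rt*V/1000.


Formula: PE = Rt * V / 1000 (kW)
Step 1 — PE (W) = 260025.9 * 10.98 = 2855084.382 W
Step 2 — PE (kW) = 2855084.382 / 1000 ≈ 2855.1 kW (5 s.f.)

2855.1 kW


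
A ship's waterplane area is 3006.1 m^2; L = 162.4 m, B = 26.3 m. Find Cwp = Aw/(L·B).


Formula: Cwp = Aw / (L * B)
Step 1 — L * B = 162.4 * 26.3 = 4271.12 m^2
Step 2 — Cwp = 3006.1 / 4271.12 ≈ 0.70382 (5 s.f.)

0.70382


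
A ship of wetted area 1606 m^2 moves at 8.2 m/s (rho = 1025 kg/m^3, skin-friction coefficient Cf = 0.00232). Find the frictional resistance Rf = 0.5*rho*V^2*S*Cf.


Formula: Rf = 0.5 * rho * V^2 * S * Cf
Step 1 — V^2 = 8.2^2 = 67.24
Step 2 — 0.5 * rho * V^2 = 0.5 * 1025 * 67.24 = 34460.5
Step 3 — Rf = 34460.5 * 1606 * 0.00232 ≈ 128400 N (5 s.f.)

128400 N


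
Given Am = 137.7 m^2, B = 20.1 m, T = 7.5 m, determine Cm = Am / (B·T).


Formula: Cm = Am / (B * T)
Step 1 — B * T = 20.1 * 7.5 = 150.75 m^2
Step 2 — Cm = 137.7 / 150.75 ≈ 0.91343 (5 s.f.)

0.91343


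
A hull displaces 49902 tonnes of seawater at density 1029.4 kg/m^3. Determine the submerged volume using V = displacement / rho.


Formula: V = mass / rho
Step 1 — convert tonnes to kg: 49902 t * 1000 = 49902000 kg
Step 2 — V = 49902000 / 1029.4 ≈ 48477 m^3 (5 s.f.)

48477 m^3


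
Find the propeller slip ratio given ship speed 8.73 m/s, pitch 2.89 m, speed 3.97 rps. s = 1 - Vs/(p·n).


Formula: s = 1 - Vs / (p * n)
Step 1 — p * n = 2.89 * 3.97 = 11.4733
Step 2 — Vs / (p*n) = 8.73 / 11.4733 = 0.760897 (6 d.p.)
Step 3 — s = 1 - 0.760897 = 0.239103

0.239103


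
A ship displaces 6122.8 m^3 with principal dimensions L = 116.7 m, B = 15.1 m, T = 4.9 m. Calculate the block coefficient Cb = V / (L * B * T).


Formula: Cb = V / (L * B * T)
Step 1 — L * B * T = 116.7 * 15.1 * 4.9 = 8634.633 m^3
Step 2 — Cb = 6122.8 / 8634.633 ≈ 0.70910 (5 s.f.)

0.70910


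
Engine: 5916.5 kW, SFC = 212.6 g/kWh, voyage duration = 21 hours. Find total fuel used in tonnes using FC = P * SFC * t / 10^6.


Formula: FC (tonnes) = P * SFC * t / 1,000,000
Step 1 — P * SFC * t = 5916.5 * 212.6 * 21 = 26414805.9 g
Step 2 — FC (tonnes) = 26414805.9 / 1,000,000 ≈ 26.415 tonnes (5 s.f.)

26.415 tonnes


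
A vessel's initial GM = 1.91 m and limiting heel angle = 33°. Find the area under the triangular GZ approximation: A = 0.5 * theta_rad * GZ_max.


Formula: GZ_max = GM * sin(theta); Area = 0.5 * theta_rad * GZ_max
Step 1 — GZ_max = 1.91 * sin(33°) = 1.91 * 0.544639 = 1.04026 m
Step 2 — theta_rad = 33 * pi/180 = 0.575959 rad
Step 3 — Area = 0.5 * 0.575959 * 1.04026 ≈ 0.29957 m·rad (5 s.f.)

0.29957 m·rad


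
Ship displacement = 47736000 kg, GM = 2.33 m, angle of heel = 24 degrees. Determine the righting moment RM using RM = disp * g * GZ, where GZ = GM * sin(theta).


Formula: GZ = GM * sin(theta); RM = disp * g * GZ
Step 1 — GZ = 2.33 * sin(24°) = 2.33 * 0.406737 = 0.947697 m
Step 2 — RM = 47736000 * 9.81 * 0.947697 ≈ 443800000 N·m (5 s.f.)

443800000 N·m


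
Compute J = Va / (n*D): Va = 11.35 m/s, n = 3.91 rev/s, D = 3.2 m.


Formula: J = Va / (n * D)
Step 1 — n * D = 3.91 * 3.2 = 12.512
Step 2 — J = 11.35 / 12.512 ≈ 0.90713 (5 s.f.)

0.90713


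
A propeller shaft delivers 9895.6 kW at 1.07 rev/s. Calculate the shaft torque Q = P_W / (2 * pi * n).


Formula: Q = P_W / (2 * pi * n)
Step 1 — P_W = 9895.6 kW * 1000 = 9895600.0 W
Step 2 — 2 * pi * n = 2 * pi * 1.07 = 6.723008
Step 3 — Q = 9895600.0 / 6.723008 ≈ 1471900 N·m (5 s.f.)

1471900 N·m


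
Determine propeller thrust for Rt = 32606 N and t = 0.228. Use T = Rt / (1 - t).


Formula: T = Rt / (1 - t)
Step 1 — (1 - t) = 1 - 0.228 = 0.772
Step 2 — T = 32606 / 0.772 ≈ 42236 N (5 s.f.)

42236 N


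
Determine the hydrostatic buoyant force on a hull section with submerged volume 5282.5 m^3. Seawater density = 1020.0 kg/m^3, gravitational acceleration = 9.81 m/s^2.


Formula: Fb = rho * g * V
Substituting: Fb = 1020.0 * 9.81 * 5282.5
Intermediate: 1020.0 * 9.81 = 10006.2
Result: Fb = 10006.2 * 5282.5 ≈ 52858000 N (5 s.f.)

52858000 N


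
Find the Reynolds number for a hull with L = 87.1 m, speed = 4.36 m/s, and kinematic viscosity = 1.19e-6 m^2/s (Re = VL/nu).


Formula: Re = V * L / nu
Step 1 — V * L = 4.36 * 87.1 = 379.756 m^2/s
Step 2 — Re = 379.756 / 1.19e-6 = 3.19e+08

3.19e+08


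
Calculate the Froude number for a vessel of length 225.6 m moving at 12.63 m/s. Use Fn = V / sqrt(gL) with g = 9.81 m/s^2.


Formula: Fn = V / sqrt(g * L)
Step 1 — g * L = 9.81 * 225.6 = 2213.136
Step 2 — sqrt(g * L) = sqrt(2213.136) = 47.043979
Step 3 — Fn = 12.63 / 47.043979 ≈ 0.26847 (5 s.f.)

0.26847


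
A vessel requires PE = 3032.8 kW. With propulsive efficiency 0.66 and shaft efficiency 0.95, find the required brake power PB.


Formula: PB = PE / (eta_D * eta_S)
Step 1 — combined efficiency = eta_D * eta_S = 0.66 * 0.95 = 0.627
Step 2 — PB = 3032.8 / 0.627 ≈ 4837.0 kW (5 s.f.)

4837.0 kW


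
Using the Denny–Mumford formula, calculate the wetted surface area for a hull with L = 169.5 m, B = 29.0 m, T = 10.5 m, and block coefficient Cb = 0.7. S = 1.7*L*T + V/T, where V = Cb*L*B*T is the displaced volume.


Formula: S = 1.7*L*T + V/T with V = Cb*L*B*T, i.e. S = L * (1.7*T + Cb*B)
Step 1 — 1.7*T = 1.7 * 10.5 = 17.85 m
Step 2 — Cb*B = 0.7 * 29.0 = 20.3 m
Step 3 — 1.7*T + Cb*B = 17.85 + 20.3 = 38.15 m
Step 4 — S = 169.5 * 38.15 ≈ 6466.4 m^2 (5 s.f.)

6466.4 m^2


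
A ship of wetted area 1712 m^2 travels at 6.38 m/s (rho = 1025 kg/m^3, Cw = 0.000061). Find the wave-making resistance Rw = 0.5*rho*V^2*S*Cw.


Formula: Rw = 0.5 * rho * V^2 * S * Cw
Step 1 — V^2 = 6.38^2 = 40.7044
Step 2 — 0.5 * rho * V^2 = 0.5 * 1025 * 40.7044 = 20861.005
Step 3 — Rw = 20861.005 * 1712 * 0.000061 ≈ 2178.6 N (5 s.f.)

2178.6 N


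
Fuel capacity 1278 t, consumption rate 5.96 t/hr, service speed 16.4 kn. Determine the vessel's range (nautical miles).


Formula: endurance = fuel / rate; range = endurance * speed
Step 1 — endurance = 1278 / 5.96 = 214.4295 hours
Step 2 — range = 214.4295 * 16.4 ≈ 3516.6 nautical miles (5 s.f.)

3516.6 NM


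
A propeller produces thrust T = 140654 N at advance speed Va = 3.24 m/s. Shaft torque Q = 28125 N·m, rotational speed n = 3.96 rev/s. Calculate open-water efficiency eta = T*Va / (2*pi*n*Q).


Formula: eta = T * Va / (2 * pi * n * Q)
Step 1 — numerator = T * Va = 140654 * 3.24 = 455718.96
Step 2 — 2 * pi * n = 2 * pi * 3.96 = 24.881414
Step 3 — denominator = 24.881414 * 28125 = 699789.77
Step 4 — eta = 455718.96 / 699789.77 ≈ 0.65122 (5 s.f.)

0.65122


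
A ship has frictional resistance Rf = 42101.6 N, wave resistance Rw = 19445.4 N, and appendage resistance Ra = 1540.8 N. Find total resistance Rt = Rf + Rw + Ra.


Formula: Rt = Rf + Rw + Ra
Substituting: Rt = 42101.6 + 19445.4 + 1540.8
Result: Rt = 63087.8 N

63087.8 N


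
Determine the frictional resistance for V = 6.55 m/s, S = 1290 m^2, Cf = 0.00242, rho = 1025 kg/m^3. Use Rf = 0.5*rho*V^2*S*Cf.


Formula: Rf = 0.5 * rho * V^2 * S * Cf
Step 1 — V^2 = 6.55^2 = 42.9025
Step 2 — 0.5 * rho * V^2 = 0.5 * 1025 * 42.9025 = 21987.53125
Step 3 — Rf = 21987.53125 * 1290 * 0.00242 ≈ 68641 N (5 s.f.)

68641 N


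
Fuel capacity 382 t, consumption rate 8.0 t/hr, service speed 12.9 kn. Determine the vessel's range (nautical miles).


Formula: endurance = fuel / rate; range = endurance * speed
Step 1 — endurance = 382 / 8.0 = 47.75 hours
Step 2 — range = 47.75 * 12.9 ≈ 615.98 nautical miles (5 s.f.)

615.98 NM


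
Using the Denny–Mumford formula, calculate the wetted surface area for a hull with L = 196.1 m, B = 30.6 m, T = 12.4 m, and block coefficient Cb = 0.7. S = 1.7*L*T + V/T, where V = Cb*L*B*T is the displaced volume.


Formula: S = 1.7*L*T + V/T with V = Cb*L*B*T, i.e. S = L * (1.7*T + Cb*B)
Step 1 — 1.7*T = 1.7 * 12.4 = 21.08 m
Step 2 — Cb*B = 0.7 * 30.6 = 21.42 m
Step 3 — 1.7*T + Cb*B = 21.08 + 21.42 = 42.5 m
Step 4 — S = 196.1 * 42.5 ≈ 8334.2 m^2 (5 s.f.)

8334.2 m^2


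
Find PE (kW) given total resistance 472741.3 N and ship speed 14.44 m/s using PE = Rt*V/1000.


Formula: PE = Rt * V / 1000 (kW)
Step 1 — PE (W) = 472741.3 * 14.44 = 6826384.372 W
Step 2 — PE (kW) = 6826384.372 / 1000 ≈ 6826.4 kW (5 s.f.)

6826.4 kW


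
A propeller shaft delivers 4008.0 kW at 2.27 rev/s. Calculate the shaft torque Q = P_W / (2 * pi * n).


Formula: Q = P_W / (2 * pi * n)
Step 1 — P_W = 4008.0 kW * 1000 = 4008000.0 W
Step 2 — 2 * pi * n = 2 * pi * 2.27 = 14.262831
Step 3 — Q = 4008000.0 / 14.262831 ≈ 281010 N·m (5 s.f.)

281010 N·m


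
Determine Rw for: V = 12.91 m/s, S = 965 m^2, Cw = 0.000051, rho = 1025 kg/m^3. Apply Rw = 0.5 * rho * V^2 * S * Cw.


Formula: Rw = 0.5 * rho * V^2 * S * Cw
Step 1 — V^2 = 12.91^2 = 166.6681
Step 2 — 0.5 * rho * V^2 = 0.5 * 1025 * 166.6681 = 85417.40125
Step 3 — Rw = 85417.40125 * 965 * 0.000051 ≈ 4203.8 N (5 s.f.)

4203.8 N


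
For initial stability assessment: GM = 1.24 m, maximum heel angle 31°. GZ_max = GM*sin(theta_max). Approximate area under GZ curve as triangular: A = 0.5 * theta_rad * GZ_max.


Formula: GZ_max = GM * sin(theta); Area = 0.5 * theta_rad * GZ_max
Step 1 — GZ_max = 1.24 * sin(31°) = 1.24 * 0.515038 = 0.638647 m
Step 2 — theta_rad = 31 * pi/180 = 0.541052 rad
Step 3 — Area = 0.5 * 0.541052 * 0.638647 ≈ 0.17277 m·rad (5 s.f.)

0.17277 m·rad


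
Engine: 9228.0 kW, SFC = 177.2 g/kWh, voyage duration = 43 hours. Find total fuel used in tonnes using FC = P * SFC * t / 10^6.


Formula: FC (tonnes) = P * SFC * t / 1,000,000
Step 1 — P * SFC * t = 9228.0 * 177.2 * 43 = 70313668.8 g
Step 2 — FC (tonnes) = 70313668.8 / 1,000,000 ≈ 70.314 tonnes (5 s.f.)

70.314 tonnes


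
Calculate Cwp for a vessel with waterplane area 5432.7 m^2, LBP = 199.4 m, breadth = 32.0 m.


Formula: Cwp = Aw / (L * B)
Step 1 — L * B = 199.4 * 32.0 = 6380.8 m^2
Step 2 — Cwp = 5432.7 / 6380.8 ≈ 0.85141 (5 s.f.)

0.85141


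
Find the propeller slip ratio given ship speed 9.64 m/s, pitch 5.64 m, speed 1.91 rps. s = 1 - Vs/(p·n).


Formula: s = 1 - Vs / (p * n)
Step 1 — p * n = 5.64 * 1.91 = 10.7724
Step 2 — Vs / (p*n) = 9.64 / 10.7724 = 0.89488 (6 d.p.)
Step 3 — s = 1 - 0.89488 = 0.10512

0.10512


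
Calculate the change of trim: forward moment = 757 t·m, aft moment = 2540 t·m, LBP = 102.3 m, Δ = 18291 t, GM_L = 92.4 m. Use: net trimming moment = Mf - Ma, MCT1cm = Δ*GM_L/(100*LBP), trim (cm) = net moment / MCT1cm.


Formula: net trimming moment = Mf - Ma; MCT1cm = Δ*GM_L/(100*LBP); trim = net moment / MCT1cm
Step 1 — net trimming moment = 757 - 2540 = -1783 t·m
Step 2 — MCT1cm = 18291 * 92.4 / (100 * 102.3) = 165.209 t·m/cm
Step 3 — trim = -1783 / 165.209 ≈ -10.792 cm (5 s.f.)

-10.792 cm


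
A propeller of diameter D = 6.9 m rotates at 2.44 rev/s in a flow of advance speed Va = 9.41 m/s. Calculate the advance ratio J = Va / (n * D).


Formula: J = Va / (n * D)
Step 1 — n * D = 2.44 * 6.9 = 16.836
Step 2 — J = 9.41 / 16.836 ≈ 0.55892 (5 s.f.)

0.55892


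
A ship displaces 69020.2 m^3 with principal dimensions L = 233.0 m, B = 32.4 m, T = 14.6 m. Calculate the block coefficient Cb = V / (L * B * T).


Formula: Cb = V / (L * B * T)
Step 1 — L * B * T = 233.0 * 32.4 * 14.6 = 110218.32 m^3
Step 2 — Cb = 69020.2 / 110218.32 ≈ 0.62621 (5 s.f.)

0.62621


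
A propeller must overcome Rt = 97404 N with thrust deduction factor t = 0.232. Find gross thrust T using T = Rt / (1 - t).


Formula: T = Rt / (1 - t)
Step 1 — (1 - t) = 1 - 0.232 = 0.768
Step 2 — T = 97404 / 0.768 ≈ 126830 N (5 s.f.)

126830 N


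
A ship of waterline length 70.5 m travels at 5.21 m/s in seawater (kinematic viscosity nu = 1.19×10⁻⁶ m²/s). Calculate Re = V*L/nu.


Formula: Re = V * L / nu
Step 1 — V * L = 5.21 * 70.5 = 367.305 m^2/s
Step 2 — Re = 367.305 / 1.19e-6 = 3.09e+08

3.09e+08


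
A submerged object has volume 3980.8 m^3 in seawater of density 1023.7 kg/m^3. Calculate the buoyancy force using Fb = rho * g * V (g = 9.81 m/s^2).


Formula: Fb = rho * g * V
Substituting: Fb = 1023.7 * 9.81 * 3980.8
Intermediate: 1023.7 * 9.81 = 10042.497
Result: Fb = 10042.497 * 3980.8 ≈ 39977000 N (5 s.f.)

39977000 N


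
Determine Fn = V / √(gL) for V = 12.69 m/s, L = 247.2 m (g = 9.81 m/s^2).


Formula: Fn = V / sqrt(g * L)
Step 1 — g * L = 9.81 * 247.2 = 2425.032
Step 2 — sqrt(g * L) = sqrt(2425.032) = 49.244614
Step 3 — Fn = 12.69 / 49.244614 ≈ 0.25769 (5 s.f.)

0.25769


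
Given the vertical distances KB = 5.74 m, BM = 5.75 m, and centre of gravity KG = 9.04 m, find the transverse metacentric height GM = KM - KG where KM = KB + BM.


Formula: GM = KB + BM - KG
Step 1 — KM = KB + BM = 5.74 + 5.75 = 11.49 m
Step 2 — GM = KM - KG = 11.49 - 9.04 = 2.45 m

2.45 m


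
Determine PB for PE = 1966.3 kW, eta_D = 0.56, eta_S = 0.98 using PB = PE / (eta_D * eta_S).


Formula: PB = PE / (eta_D * eta_S)
Step 1 — combined efficiency = eta_D * eta_S = 0.56 * 0.98 = 0.5488
Step 2 — PB = 1966.3 / 0.5488 ≈ 3582.9 kW (5 s.f.)

3582.9 kW


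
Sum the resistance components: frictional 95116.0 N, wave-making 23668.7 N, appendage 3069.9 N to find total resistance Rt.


Formula: Rt = Rf + Rw + Ra
Substituting: Rt = 95116.0 + 23668.7 + 3069.9
Result: Rt = 121854.6 N

121854.6 N


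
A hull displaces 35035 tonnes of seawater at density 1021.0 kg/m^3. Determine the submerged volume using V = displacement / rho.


Formula: V = mass / rho
Step 1 — convert tonnes to kg: 35035 t * 1000 = 35035000 kg
Step 2 — V = 35035000 / 1021.0 ≈ 34314 m^3 (5 s.f.)

34314 m^3


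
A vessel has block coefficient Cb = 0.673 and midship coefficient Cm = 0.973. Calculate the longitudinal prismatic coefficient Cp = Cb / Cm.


Formula: Cp = Cb / Cm
Substituting: Cp = 0.673 / 0.973
Result: Cp ≈ 0.69168 (5 s.f.)

0.69168


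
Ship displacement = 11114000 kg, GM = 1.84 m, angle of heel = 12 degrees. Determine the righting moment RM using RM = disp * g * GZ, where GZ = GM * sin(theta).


Formula: GZ = GM * sin(theta); RM = disp * g * GZ
Step 1 — GZ = 1.84 * sin(12°) = 1.84 * 0.207912 = 0.382558 m
Step 2 — RM = 11114000 * 9.81 * 0.382558 ≈ 41710000 N·m (5 s.f.)

41710000 N·m


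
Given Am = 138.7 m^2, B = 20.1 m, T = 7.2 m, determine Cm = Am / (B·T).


Formula: Cm = Am / (B * T)
Step 1 — B * T = 20.1 * 7.2 = 144.72 m^2
Step 2 — Cm = 138.7 / 144.72 ≈ 0.95840 (5 s.f.)

0.95840


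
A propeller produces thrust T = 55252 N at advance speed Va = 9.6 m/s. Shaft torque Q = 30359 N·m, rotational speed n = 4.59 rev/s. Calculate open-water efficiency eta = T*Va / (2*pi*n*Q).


Formula: eta = T * Va / (2 * pi * n * Q)
Step 1 — numerator = T * Va = 55252 * 9.6 = 530419.2
Step 2 — 2 * pi * n = 2 * pi * 4.59 = 28.839821
Step 3 — denominator = 28.839821 * 30359 = 875548.13
Step 4 — eta = 530419.2 / 875548.13 ≈ 0.60581 (5 s.f.)

0.60581


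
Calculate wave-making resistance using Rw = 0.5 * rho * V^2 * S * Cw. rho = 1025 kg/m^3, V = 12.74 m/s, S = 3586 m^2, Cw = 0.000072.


Formula: Rw = 0.5 * rho * V^2 * S * Cw
Step 1 — V^2 = 12.74^2 = 162.3076
Step 2 — 0.5 * rho * V^2 = 0.5 * 1025 * 162.3076 = 83182.645
Step 3 — Rw = 83182.645 * 3586 * 0.000072 ≈ 21477 N (5 s.f.)

21477 N


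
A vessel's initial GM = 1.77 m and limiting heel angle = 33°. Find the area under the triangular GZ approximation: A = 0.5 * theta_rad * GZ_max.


Formula: GZ_max = GM * sin(theta); Area = 0.5 * theta_rad * GZ_max
Step 1 — GZ_max = 1.77 * sin(33°) = 1.77 * 0.544639 = 0.964011 m
Step 2 — theta_rad = 33 * pi/180 = 0.575959 rad
Step 3 — Area = 0.5 * 0.575959 * 0.964011 ≈ 0.27762 m·rad (5 s.f.)

0.27762 m·rad


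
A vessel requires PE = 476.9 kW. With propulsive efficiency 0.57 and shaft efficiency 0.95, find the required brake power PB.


Formula: PB = PE / (eta_D * eta_S)
Step 1 — combined efficiency = eta_D * eta_S = 0.57 * 0.95 = 0.5415
Step 2 — PB = 476.9 / 0.5415 ≈ 880.70 kW (5 s.f.)

880.70 kW


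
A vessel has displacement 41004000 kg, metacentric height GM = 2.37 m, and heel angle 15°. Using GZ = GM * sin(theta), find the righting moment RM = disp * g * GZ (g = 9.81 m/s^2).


Formula: GZ = GM * sin(theta); RM = disp * g * GZ
Step 1 — GZ = 2.37 * sin(15°) = 2.37 * 0.258819 = 0.613401 m
Step 2 — RM = 41004000 * 9.81 * 0.613401 ≈ 246740000 N·m (5 s.f.)

246740000 N·m


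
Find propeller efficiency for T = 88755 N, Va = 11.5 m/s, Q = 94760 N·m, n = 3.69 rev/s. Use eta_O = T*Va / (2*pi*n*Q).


Formula: eta = T * Va / (2 * pi * n * Q)
Step 1 — numerator = T * Va = 88755 * 11.5 = 1020682.5
Step 2 — 2 * pi * n = 2 * pi * 3.69 = 23.184954
Step 3 — denominator = 23.184954 * 94760 = 2197006.24
Step 4 — eta = 1020682.5 / 2197006.24 ≈ 0.46458 (5 s.f.)

0.46458


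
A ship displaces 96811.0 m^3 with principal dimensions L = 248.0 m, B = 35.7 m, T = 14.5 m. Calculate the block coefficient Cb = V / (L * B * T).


Formula: Cb = V / (L * B * T)
Step 1 — L * B * T = 248.0 * 35.7 * 14.5 = 128377.2 m^3
Step 2 — Cb = 96811.0 / 128377.2 ≈ 0.75411 (5 s.f.)

0.75411


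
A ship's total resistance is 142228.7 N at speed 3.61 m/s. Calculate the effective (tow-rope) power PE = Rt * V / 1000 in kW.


Formula: PE = Rt * V / 1000 (kW)
Step 1 — PE (W) = 142228.7 * 3.61 = 513445.607 W
Step 2 — PE (kW) = 513445.607 / 1000 ≈ 513.45 kW (5 s.f.)

513.45 kW


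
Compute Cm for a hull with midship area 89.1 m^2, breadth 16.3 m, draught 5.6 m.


Formula: Cm = Am / (B * T)
Step 1 — B * T = 16.3 * 5.6 = 91.28 m^2
Step 2 — Cm = 89.1 / 91.28 ≈ 0.97612 (5 s.f.)

0.97612


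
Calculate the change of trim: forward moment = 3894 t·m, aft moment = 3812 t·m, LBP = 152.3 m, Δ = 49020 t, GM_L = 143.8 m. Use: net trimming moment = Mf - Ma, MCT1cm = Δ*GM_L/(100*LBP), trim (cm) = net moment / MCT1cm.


Formula: net trimming moment = Mf - Ma; MCT1cm = Δ*GM_L/(100*LBP); trim = net moment / MCT1cm
Step 1 — net trimming moment = 3894 - 3812 = 82 t·m
Step 2 — MCT1cm = 49020 * 143.8 / (100 * 152.3) = 462.8415 t·m/cm
Step 3 — trim = 82 / 462.8415 ≈ 0.17717 cm (5 s.f.)

0.17717 cm


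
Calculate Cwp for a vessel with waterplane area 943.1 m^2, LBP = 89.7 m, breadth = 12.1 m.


Formula: Cwp = Aw / (L * B)
Step 1 — L * B = 89.7 * 12.1 = 1085.37 m^2
Step 2 — Cwp = 943.1 / 1085.37 ≈ 0.86892 (5 s.f.)

0.86892


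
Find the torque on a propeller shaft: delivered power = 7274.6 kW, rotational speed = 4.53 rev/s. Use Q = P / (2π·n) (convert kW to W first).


Formula: Q = P_W / (2 * pi * n)
Step 1 — P_W = 7274.6 kW * 1000 = 7274600.0 W
Step 2 — 2 * pi * n = 2 * pi * 4.53 = 28.462829
Step 3 — Q = 7274600.0 / 28.462829 ≈ 255580 N·m (5 s.f.)

255580 N·m


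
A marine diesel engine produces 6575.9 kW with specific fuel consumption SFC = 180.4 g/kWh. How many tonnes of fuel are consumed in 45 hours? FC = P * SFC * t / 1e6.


Formula: FC (tonnes) = P * SFC * t / 1,000,000
Step 1 — P * SFC * t = 6575.9 * 180.4 * 45 = 53383156.2 g
Step 2 — FC (tonnes) = 53383156.2 / 1,000,000 ≈ 53.383 tonnes (5 s.f.)

53.383 tonnes


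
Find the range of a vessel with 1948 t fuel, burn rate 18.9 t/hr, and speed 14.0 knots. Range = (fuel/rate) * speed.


Formula: endurance = fuel / rate; range = endurance * speed
Step 1 — endurance = 1948 / 18.9 = 103.0688 hours
Step 2 — range = 103.0688 * 14.0 ≈ 1443.0 nautical miles (5 s.f.)

1443.0 NM


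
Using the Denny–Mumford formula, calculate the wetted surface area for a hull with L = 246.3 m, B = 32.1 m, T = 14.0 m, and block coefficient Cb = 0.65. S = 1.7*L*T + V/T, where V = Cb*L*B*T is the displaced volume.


Formula: S = 1.7*L*T + V/T with V = Cb*L*B*T, i.e. S = L * (1.7*T + Cb*B)
Step 1 — 1.7*T = 1.7 * 14.0 = 23.8 m
Step 2 — Cb*B = 0.65 * 32.1 = 20.865 m
Step 3 — 1.7*T + Cb*B = 23.8 + 20.865 = 44.665 m
Step 4 — S = 246.3 * 44.665 ≈ 11001 m^2 (5 s.f.)

11001 m^2


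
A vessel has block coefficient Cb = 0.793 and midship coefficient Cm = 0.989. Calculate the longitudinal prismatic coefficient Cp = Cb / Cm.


Formula: Cp = Cb / Cm
Substituting: Cp = 0.793 / 0.989
Result: Cp ≈ 0.80182 (5 s.f.)

0.80182


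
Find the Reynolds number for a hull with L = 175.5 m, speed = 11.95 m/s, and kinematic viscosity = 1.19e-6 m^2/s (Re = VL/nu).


Formula: Re = V * L / nu
Step 1 — V * L = 11.95 * 175.5 = 2097.225 m^2/s
Step 2 — Re = 2097.225 / 1.19e-6 = 1.76e+09

1.76e+09


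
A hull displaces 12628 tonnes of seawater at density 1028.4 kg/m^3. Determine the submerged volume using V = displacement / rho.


Formula: V = mass / rho
Step 1 — convert tonnes to kg: 12628 t * 1000 = 12628000 kg
Step 2 — V = 12628000 / 1028.4 ≈ 12279 m^3 (5 s.f.)

12279 m^3


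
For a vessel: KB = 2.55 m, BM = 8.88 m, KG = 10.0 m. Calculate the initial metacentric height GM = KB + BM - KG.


Formula: GM = KB + BM - KG
Step 1 — KM = KB + BM = 2.55 + 8.88 = 11.43 m
Step 2 — GM = KM - KG = 11.43 - 10.0 = 1.43 m

1.43 m


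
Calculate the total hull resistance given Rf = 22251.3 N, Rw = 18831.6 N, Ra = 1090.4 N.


Formula: Rt = Rf + Rw + Ra
Substituting: Rt = 22251.3 + 18831.6 + 1090.4
Result: Rt = 42173.3 N

42173.3 N


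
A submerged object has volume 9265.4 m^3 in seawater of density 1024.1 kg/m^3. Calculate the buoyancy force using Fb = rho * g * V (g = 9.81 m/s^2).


Formula: Fb = rho * g * V
Substituting: Fb = 1024.1 * 9.81 * 9265.4
Intermediate: 1024.1 * 9.81 = 10046.421
Result: Fb = 10046.421 * 9265.4 ≈ 93084000 N (5 s.f.)

93084000 N


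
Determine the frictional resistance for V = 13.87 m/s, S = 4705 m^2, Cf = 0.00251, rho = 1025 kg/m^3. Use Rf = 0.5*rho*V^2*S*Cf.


Formula: Rf = 0.5 * rho * V^2 * S * Cf
Step 1 — V^2 = 13.87^2 = 192.3769
Step 2 — 0.5 * rho * V^2 = 0.5 * 1025 * 192.3769 = 98593.16125
Step 3 — Rf = 98593.16125 * 4705 * 0.00251 ≈ 1164300 N (5 s.f.)

1164300 N


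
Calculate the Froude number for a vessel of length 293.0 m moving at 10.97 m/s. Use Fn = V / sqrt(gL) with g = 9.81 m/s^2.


Formula: Fn = V / sqrt(g * L)
Step 1 — g * L = 9.81 * 293.0 = 2874.33
Step 2 — sqrt(g * L) = sqrt(2874.33) = 53.612778
Step 3 — Fn = 10.97 / 53.612778 ≈ 0.20462 (5 s.f.)

0.20462


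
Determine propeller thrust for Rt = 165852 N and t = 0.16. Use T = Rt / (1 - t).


Formula: T = Rt / (1 - t)
Step 1 — (1 - t) = 1 - 0.16 = 0.84
Step 2 — T = 165852 / 0.84 ≈ 197440 N (5 s.f.)

197440 N


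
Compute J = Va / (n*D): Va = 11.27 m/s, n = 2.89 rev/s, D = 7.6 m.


Formula: J = Va / (n * D)
Step 1 — n * D = 2.89 * 7.6 = 21.964
Step 2 — J = 11.27 / 21.964 ≈ 0.51311 (5 s.f.)

0.51311


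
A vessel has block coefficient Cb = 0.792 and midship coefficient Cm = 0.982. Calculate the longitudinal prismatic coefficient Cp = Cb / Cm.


Formula: Cp = Cb / Cm
Substituting: Cp = 0.792 / 0.982
Result: Cp ≈ 0.80652 (5 s.f.)

0.80652


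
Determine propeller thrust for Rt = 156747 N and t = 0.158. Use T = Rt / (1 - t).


Formula: T = Rt / (1 - t)
Step 1 — (1 - t) = 1 - 0.158 = 0.842
Step 2 — T = 156747 / 0.842 ≈ 186160 N (5 s.f.)

186160 N


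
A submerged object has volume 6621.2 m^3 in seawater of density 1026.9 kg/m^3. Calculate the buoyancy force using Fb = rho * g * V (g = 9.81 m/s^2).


Formula: Fb = rho * g * V
Substituting: Fb = 1026.9 * 9.81 * 6621.2
Intermediate: 1026.9 * 9.81 = 10073.889
Result: Fb = 10073.889 * 6621.2 ≈ 66701000 N (5 s.f.)

66701000 N


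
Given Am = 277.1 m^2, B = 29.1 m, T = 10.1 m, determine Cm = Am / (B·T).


Formula: Cm = Am / (B * T)
Step 1 — B * T = 29.1 * 10.1 = 293.91 m^2
Step 2 — Cm = 277.1 / 293.91 ≈ 0.94281 (5 s.f.)

0.94281


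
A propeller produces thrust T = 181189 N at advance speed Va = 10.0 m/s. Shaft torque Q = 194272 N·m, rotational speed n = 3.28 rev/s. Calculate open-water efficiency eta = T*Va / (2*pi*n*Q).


Formula: eta = T * Va / (2 * pi * n * Q)
Step 1 — numerator = T * Va = 181189 * 10.0 = 1811890.0
Step 2 — 2 * pi * n = 2 * pi * 3.28 = 20.608848
Step 3 — denominator = 20.608848 * 194272 = 4003722.12
Step 4 — eta = 1811890.0 / 4003722.12 ≈ 0.45255 (5 s.f.)

0.45255


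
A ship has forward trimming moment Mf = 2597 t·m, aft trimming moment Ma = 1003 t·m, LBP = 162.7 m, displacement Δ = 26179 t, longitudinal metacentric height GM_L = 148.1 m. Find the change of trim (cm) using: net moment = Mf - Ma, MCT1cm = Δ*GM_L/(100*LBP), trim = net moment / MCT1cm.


Formula: net trimming moment = Mf - Ma; MCT1cm = Δ*GM_L/(100*LBP); trim = net moment / MCT1cm
Step 1 — net trimming moment = 2597 - 1003 = 1594 t·m
Step 2 — MCT1cm = 26179 * 148.1 / (100 * 162.7) = 238.2981 t·m/cm
Step 3 — trim = 1594 / 238.2981 ≈ 6.6891 cm (5 s.f.)

6.6891 cm


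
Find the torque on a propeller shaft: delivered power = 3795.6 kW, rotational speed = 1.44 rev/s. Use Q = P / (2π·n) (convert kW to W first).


Formula: Q = P_W / (2 * pi * n)
Step 1 — P_W = 3795.6 kW * 1000 = 3795600.0 W
Step 2 — 2 * pi * n = 2 * pi * 1.44 = 9.047787
Step 3 — Q = 3795600.0 / 9.047787 ≈ 419510 N·m (5 s.f.)

419510 N·m


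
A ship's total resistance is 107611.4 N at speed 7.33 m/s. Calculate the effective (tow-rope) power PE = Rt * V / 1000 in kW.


Formula: PE = Rt * V / 1000 (kW)
Step 1 — PE (W) = 107611.4 * 7.33 = 788791.562 W
Step 2 — PE (kW) = 788791.562 / 1000 ≈ 788.79 kW (5 s.f.)

788.79 kW


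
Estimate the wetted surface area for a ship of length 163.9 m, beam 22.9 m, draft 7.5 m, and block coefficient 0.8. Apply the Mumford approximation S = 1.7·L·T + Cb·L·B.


Formula: S = 1.7*L*T + V/T with V = Cb*L*B*T, i.e. S = L * (1.7*T + Cb*B)
Step 1 — 1.7*T = 1.7 * 7.5 = 12.75 m
Step 2 — Cb*B = 0.8 * 22.9 = 18.32 m
Step 3 — 1.7*T + Cb*B = 12.75 + 18.32 = 31.07 m
Step 4 — S = 163.9 * 31.07 ≈ 5092.4 m^2 (5 s.f.)

5092.4 m^2


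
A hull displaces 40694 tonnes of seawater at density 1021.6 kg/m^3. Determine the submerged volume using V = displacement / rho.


Formula: V = mass / rho
Step 1 — convert tonnes to kg: 40694 t * 1000 = 40694000 kg
Step 2 — V = 40694000 / 1021.6 ≈ 39834 m^3 (5 s.f.)

39834 m^3


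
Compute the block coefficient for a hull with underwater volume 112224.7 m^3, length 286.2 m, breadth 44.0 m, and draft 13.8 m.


Formula: Cb = V / (L * B * T)
Step 1 — L * B * T = 286.2 * 44.0 * 13.8 = 173780.64 m^3
Step 2 — Cb = 112224.7 / 173780.64 ≈ 0.64578 (5 s.f.)

0.64578


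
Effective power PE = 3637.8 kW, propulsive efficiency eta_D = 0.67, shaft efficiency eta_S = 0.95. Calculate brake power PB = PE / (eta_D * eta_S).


Formula: PB = PE / (eta_D * eta_S)
Step 1 — combined efficiency = eta_D * eta_S = 0.67 * 0.95 = 0.6365
Step 2 — PB = 3637.8 / 0.6365 ≈ 5715.3 kW (5 s.f.)

5715.3 kW


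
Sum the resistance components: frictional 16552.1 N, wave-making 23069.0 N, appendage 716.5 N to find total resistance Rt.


Formula: Rt = Rf + Rw + Ra
Substituting: Rt = 16552.1 + 23069.0 + 716.5
Result: Rt = 40337.6 N

40337.6 N


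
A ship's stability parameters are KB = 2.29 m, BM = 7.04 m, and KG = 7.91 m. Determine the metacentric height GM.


Formula: GM = KB + BM - KG
Step 1 — KM = KB + BM = 2.29 + 7.04 = 9.33 m
Step 2 — GM = KM - KG = 9.33 - 7.91 = 1.42 m

1.42 m


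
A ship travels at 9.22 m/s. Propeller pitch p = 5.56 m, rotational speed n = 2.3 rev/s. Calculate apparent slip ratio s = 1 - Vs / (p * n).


Formula: s = 1 - Vs / (p * n)
Step 1 — p * n = 5.56 * 2.3 = 12.788
Step 2 — Vs / (p*n) = 9.22 / 12.788 = 0.720988 (6 d.p.)
Step 3 — s = 1 - 0.720988 = 0.279012

0.279012


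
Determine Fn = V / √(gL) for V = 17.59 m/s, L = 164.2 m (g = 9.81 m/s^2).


Formula: Fn = V / sqrt(g * L)
Step 1 — g * L = 9.81 * 164.2 = 1610.802
Step 2 — sqrt(g * L) = sqrt(1610.802) = 40.134798
Step 3 — Fn = 17.59 / 40.134798 ≈ 0.43827 (5 s.f.)

0.43827


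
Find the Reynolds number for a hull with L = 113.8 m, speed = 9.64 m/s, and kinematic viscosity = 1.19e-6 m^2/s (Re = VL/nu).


Formula: Re = V * L / nu
Step 1 — V * L = 9.64 * 113.8 = 1097.032 m^2/s
Step 2 — Re = 1097.032 / 1.19e-6 = 9.22e+08

9.22e+08


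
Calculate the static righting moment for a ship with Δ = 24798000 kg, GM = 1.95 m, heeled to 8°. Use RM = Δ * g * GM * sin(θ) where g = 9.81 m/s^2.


Formula: GZ = GM * sin(theta); RM = disp * g * GZ
Step 1 — GZ = 1.95 * sin(8°) = 1.95 * 0.139173 = 0.271387 m
Step 2 — RM = 24798000 * 9.81 * 0.271387 ≈ 66020000 N·m (5 s.f.)

66020000 N·m


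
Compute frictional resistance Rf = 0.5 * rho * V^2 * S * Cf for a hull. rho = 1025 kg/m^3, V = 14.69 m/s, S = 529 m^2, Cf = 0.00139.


Formula: Rf = 0.5 * rho * V^2 * S * Cf
Step 1 — V^2 = 14.69^2 = 215.7961
Step 2 — 0.5 * rho * V^2 = 0.5 * 1025 * 215.7961 = 110595.50125
Step 3 — Rf = 110595.50125 * 529 * 0.00139 ≈ 81322 N (5 s.f.)

81322 N


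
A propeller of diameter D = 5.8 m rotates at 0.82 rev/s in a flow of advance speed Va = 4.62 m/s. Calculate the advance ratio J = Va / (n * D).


Formula: J = Va / (n * D)
Step 1 — n * D = 0.82 * 5.8 = 4.756
Step 2 — J = 4.62 / 4.756 ≈ 0.97140 (5 s.f.)

0.97140


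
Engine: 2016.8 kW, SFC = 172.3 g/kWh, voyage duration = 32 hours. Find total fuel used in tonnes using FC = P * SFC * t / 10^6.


Formula: FC (tonnes) = P * SFC * t / 1,000,000
Step 1 — P * SFC * t = 2016.8 * 172.3 * 32 = 11119828.48 g
Step 2 — FC (tonnes) = 11119828.48 / 1,000,000 ≈ 11.120 tonnes (5 s.f.)

11.120 tonnes


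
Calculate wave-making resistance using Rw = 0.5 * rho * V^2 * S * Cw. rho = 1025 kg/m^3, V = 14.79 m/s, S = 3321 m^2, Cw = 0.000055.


Formula: Rw = 0.5 * rho * V^2 * S * Cw
Step 1 — V^2 = 14.79^2 = 218.7441
Step 2 — 0.5 * rho * V^2 = 0.5 * 1025 * 218.7441 = 112106.35125
Step 3 — Rw = 112106.35125 * 3321 * 0.000055 ≈ 20477 N (5 s.f.)

20477 N


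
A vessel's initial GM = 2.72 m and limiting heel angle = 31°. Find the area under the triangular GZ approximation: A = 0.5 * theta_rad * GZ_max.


Formula: GZ_max = GM * sin(theta); Area = 0.5 * theta_rad * GZ_max
Step 1 — GZ_max = 2.72 * sin(31°) = 2.72 * 0.515038 = 1.400903 m
Step 2 — theta_rad = 31 * pi/180 = 0.541052 rad
Step 3 — Area = 0.5 * 0.541052 * 1.400903 ≈ 0.37898 m·rad (5 s.f.)

0.37898 m·rad


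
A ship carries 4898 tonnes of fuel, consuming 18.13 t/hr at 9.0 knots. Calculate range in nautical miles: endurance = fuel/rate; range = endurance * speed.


Formula: endurance = fuel / rate; range = endurance * speed
Step 1 — endurance = 4898 / 18.13 = 270.16 hours
Step 2 — range = 270.16 * 9.0 ≈ 2431.4 nautical miles (5 s.f.)

2431.4 NM


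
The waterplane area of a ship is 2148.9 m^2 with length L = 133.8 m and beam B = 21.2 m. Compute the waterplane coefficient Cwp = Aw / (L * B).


Formula: Cwp = Aw / (L * B)
Step 1 — L * B = 133.8 * 21.2 = 2836.56 m^2
Step 2 — Cwp = 2148.9 / 2836.56 ≈ 0.75757 (5 s.f.)

0.75757


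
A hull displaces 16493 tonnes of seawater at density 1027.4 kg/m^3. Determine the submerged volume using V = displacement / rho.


Formula: V = mass / rho
Step 1 — convert tonnes to kg: 16493 t * 1000 = 16493000 kg
Step 2 — V = 16493000 / 1027.4 ≈ 16053 m^3 (5 s.f.)

16053 m^3


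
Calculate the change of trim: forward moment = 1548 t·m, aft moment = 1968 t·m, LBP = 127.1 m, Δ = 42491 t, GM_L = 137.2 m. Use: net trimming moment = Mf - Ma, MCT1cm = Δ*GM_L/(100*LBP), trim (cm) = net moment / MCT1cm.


Formula: net trimming moment = Mf - Ma; MCT1cm = Δ*GM_L/(100*LBP); trim = net moment / MCT1cm
Step 1 — net trimming moment = 1548 - 1968 = -420 t·m
Step 2 — MCT1cm = 42491 * 137.2 / (100 * 127.1) = 458.6755 t·m/cm
Step 3 — trim = -420 / 458.6755 ≈ -0.91568 cm (5 s.f.)

-0.91568 cm


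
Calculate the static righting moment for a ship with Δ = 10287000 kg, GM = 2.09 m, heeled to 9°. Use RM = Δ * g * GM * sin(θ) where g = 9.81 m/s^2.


Formula: GZ = GM * sin(theta); RM = disp * g * GZ
Step 1 — GZ = 2.09 * sin(9°) = 2.09 * 0.156434 = 0.326947 m
Step 2 — RM = 10287000 * 9.81 * 0.326947 ≈ 32994000 N·m (5 s.f.)

32994000 N·m


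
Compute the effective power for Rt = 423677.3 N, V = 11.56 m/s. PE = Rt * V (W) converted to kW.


Formula: PE = Rt * V / 1000 (kW)
Step 1 — PE (W) = 423677.3 * 11.56 = 4897709.588 W
Step 2 — PE (kW) = 4897709.588 / 1000 ≈ 4897.7 kW (5 s.f.)

4897.7 kW


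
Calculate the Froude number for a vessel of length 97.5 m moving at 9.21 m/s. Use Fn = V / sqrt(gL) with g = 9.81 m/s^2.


Formula: Fn = V / sqrt(g * L)
Step 1 — g * L = 9.81 * 97.5 = 956.475
Step 2 — sqrt(g * L) = sqrt(956.475) = 30.92693
Step 3 — Fn = 9.21 / 30.92693 ≈ 0.29780 (5 s.f.)

0.29780


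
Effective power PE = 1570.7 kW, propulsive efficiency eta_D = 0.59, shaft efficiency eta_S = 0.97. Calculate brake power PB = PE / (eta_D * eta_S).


Formula: PB = PE / (eta_D * eta_S)
Step 1 — combined efficiency = eta_D * eta_S = 0.59 * 0.97 = 0.5723
Step 2 — PB = 1570.7 / 0.5723 ≈ 2744.5 kW (5 s.f.)

2744.5 kW


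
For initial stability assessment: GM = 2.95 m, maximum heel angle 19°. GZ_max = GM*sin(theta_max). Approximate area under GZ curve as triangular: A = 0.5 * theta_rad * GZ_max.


Formula: GZ_max = GM * sin(theta); Area = 0.5 * theta_rad * GZ_max
Step 1 — GZ_max = 2.95 * sin(19°) = 2.95 * 0.325568 = 0.960426 m
Step 2 — theta_rad = 19 * pi/180 = 0.331613 rad
Step 3 — Area = 0.5 * 0.331613 * 0.960426 ≈ 0.15924 m·rad (5 s.f.)

0.15924 m·rad


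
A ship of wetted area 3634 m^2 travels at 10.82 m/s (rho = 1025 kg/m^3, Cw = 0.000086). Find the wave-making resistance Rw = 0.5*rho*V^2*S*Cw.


Formula: Rw = 0.5 * rho * V^2 * S * Cw
Step 1 — V^2 = 10.82^2 = 117.0724
Step 2 — 0.5 * rho * V^2 = 0.5 * 1025 * 117.0724 = 59999.605
Step 3 — Rw = 59999.605 * 3634 * 0.000086 ≈ 18751 N (5 s.f.)

18751 N
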